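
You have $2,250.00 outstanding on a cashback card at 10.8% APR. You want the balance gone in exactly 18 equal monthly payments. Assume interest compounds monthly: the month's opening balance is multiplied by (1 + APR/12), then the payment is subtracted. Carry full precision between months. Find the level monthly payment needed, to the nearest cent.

$135.96

Monthly rate r = 10.8%/12 = 0.9% = 0.009.
Level-payment amortization: P = B₀·r / (1 − (1+r)^(−n)) = 2250.00·0.009 / (1 − 1.009^(−18)).
Denominator 1 − (1+r)^(−18) = 0.148942295.
P = 20.25 / 0.148942295 ≈ 135.96.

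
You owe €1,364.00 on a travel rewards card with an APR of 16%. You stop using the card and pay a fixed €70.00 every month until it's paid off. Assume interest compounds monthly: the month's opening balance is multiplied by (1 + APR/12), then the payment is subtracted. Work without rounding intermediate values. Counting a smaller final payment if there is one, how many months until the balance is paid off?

Monthly rate r = 16%/12 = 1.33333% = 0.0133333.
Recurrence: B ← B·(1+r) − €70.00.
Month 1: interest €18.19; balance after payment €1,312.19.
Month 2: interest €17.50; balance after payment €1,259.68.
Closed form: n = −ln(1 − rB₀/P)/ln(1+r) = −ln(0.74019)/ln(1.01333) ≈ 22.714, so the balance reaches zero during payment 23.

23 payments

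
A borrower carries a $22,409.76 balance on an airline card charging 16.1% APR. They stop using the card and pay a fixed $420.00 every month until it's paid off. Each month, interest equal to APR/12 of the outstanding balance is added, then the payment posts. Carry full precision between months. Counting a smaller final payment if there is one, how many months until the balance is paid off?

95 payments

Monthly rate r = 16.1%/12 = 1.34167% = 0.0134167.
Recurrence: B ← B·(1+r) − $420.00.
Month 1: interest $300.66; balance after payment $22,290.42.
Month 2: interest $299.06; balance after payment $22,169.49.
Closed form: n = −ln(1 − rB₀/P)/ln(1+r) = −ln(0.28413)/ln(1.01342) ≈ 94.415, so the balance reaches zero during payment 95.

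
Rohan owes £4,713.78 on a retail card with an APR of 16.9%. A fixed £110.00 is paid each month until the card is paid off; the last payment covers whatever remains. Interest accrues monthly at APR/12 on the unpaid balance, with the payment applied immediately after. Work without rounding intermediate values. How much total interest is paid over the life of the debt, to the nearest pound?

£2,563

Monthly rate r = 16.9%/12 = 1.40833% = 0.0140833.
Payoff takes n = ⌈−ln(1 − rB₀/P)/ln(1+r)⌉ = ⌈66.149⌉ = 67 payments; the last is £16.46.
Total paid = 66·£110.00 + £16.46 = £7,276.46.
Total interest = total paid − principal = £7,276.46 − £4,713.78 = £2,562.68.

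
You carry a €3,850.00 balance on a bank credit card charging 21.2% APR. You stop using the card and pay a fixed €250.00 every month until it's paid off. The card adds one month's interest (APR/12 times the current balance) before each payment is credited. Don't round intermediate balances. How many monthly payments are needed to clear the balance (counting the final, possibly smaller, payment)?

19 months

Monthly rate r = 21.2%/12 = 1.76667% = 0.0176667.
Recurrence: B ← B·(1+r) − €250.00.
Month 1: interest €68.02; balance after payment €3,668.02.
Month 2: interest €64.80; balance after payment €3,482.82.
Closed form: n = −ln(1 − rB₀/P)/ln(1+r) = −ln(0.72793)/ln(1.01767) ≈ 18.133, so the balance reaches zero during payment 19.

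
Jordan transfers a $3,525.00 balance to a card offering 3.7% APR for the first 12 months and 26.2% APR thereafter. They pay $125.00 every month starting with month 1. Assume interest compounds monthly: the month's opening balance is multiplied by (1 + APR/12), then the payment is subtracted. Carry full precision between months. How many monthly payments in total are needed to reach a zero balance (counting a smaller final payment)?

34 payments

Promo months 1–12 at r₀ = 3.7%/12 = 0.00308333; months 13+ at r₁ = 26.2%/12 = 0.0218333.
After month 12: iterate B ← B·(1+r₀) − $125.00 for 12 months → $2,131.96.
Then at r₁ with $125.00/mo: n₂ = −ln(1 − r₁·B/P)/ln(1+r₁) ≈ 21.57 → 22 more payments.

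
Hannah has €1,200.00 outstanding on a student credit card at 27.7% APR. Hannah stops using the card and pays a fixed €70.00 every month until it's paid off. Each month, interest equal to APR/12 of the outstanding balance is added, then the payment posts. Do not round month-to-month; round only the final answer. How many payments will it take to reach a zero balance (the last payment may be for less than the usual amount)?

Monthly rate r = 27.7%/12 = 2.30833% = 0.0230833.
Recurrence: B ← B·(1+r) − €70.00.
Month 1: interest €27.70; balance after payment €1,157.70.
Month 2: interest €26.72; balance after payment €1,114.42.
Closed form: n = −ln(1 − rB₀/P)/ln(1+r) = −ln(0.60429)/ln(1.02308) ≈ 22.072, so the balance reaches zero during payment 23.

23 payments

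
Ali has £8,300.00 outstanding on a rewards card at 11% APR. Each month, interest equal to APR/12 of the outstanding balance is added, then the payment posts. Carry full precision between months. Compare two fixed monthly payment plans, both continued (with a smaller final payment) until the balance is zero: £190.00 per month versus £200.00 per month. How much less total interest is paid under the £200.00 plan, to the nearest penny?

Monthly rate r = 11%/12 = 0.916667% = 0.00916667.
At £190.00/mo: n = ⌈−ln(1 − rB₀/P)/ln(1+r)⌉ = 57 payments (last £11.75); total interest = total paid − £8,300.00 = £2,351.75.
At £200.00/mo: 53 payments (last £92.56); total interest £2,192.56.
Interest saved = £2,351.75 − £2,192.56 = £159.19.

£159.19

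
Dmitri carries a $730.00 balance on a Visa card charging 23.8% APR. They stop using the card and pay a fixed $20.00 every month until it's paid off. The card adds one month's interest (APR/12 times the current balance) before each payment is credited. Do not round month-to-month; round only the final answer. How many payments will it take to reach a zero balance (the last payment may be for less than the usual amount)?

66 payments

Monthly rate r = 23.8%/12 = 1.98333% = 0.0198333.
Recurrence: B ← B·(1+r) − $20.00.
Month 1: interest $14.48; balance after payment $724.48.
Month 2: interest $14.37; balance after payment $718.85.
Closed form: n = −ln(1 − rB₀/P)/ln(1+r) = −ln(0.27608)/ln(1.01983) ≈ 65.535, so the balance reaches zero during payment 66.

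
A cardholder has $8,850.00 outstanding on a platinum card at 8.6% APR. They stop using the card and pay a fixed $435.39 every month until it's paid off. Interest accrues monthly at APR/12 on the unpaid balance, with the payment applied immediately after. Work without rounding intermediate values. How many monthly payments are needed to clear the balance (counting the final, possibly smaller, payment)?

Monthly rate r = 8.6%/12 = 0.716667% = 0.00716667.
Recurrence: B ← B·(1+r) − $435.39.
Month 1: interest $63.42; balance after payment $8,478.03.
Month 2: interest $60.76; balance after payment $8,103.40.
Closed form: n = −ln(1 − rB₀/P)/ln(1+r) = −ln(0.85433)/ln(1.00717) ≈ 22.047, so the balance reaches zero during payment 23.

23 months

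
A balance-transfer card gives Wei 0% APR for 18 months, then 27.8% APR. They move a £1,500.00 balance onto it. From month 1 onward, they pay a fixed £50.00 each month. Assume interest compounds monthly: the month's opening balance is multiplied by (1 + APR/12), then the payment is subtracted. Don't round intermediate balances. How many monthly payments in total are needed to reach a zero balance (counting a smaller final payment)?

33 months

Promo months 1–18 at r₀ = 0%/12 = 0; months 19+ at r₁ = 27.8%/12 = 0.0231667.
After month 18 (no interest yet): B = £1,500.00 − 18·£50.00 = £600.00.
Then at r₁ with £50.00/mo: n₂ = −ln(1 − r₁·B/P)/ln(1+r₁) ≈ 14.22 → 15 more payments.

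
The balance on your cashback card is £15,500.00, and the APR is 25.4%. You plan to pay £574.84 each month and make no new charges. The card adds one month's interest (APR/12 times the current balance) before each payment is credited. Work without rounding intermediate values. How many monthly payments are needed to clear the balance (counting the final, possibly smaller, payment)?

41 months

Monthly rate r = 25.4%/12 = 2.11667% = 0.0211667.
Recurrence: B ← B·(1+r) − £574.84.
Month 1: interest £328.08; balance after payment £15,253.24.
Month 2: interest £322.86; balance after payment £15,001.26.
Closed form: n = −ln(1 − rB₀/P)/ln(1+r) = −ln(0.42926)/ln(1.02117) ≈ 40.375, so the balance reaches zero during payment 41.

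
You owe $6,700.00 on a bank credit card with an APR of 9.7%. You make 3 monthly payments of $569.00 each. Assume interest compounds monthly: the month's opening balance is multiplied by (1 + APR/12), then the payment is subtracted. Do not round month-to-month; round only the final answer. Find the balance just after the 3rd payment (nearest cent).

$5,142.96

Monthly rate r = 9.7%/12 = 0.808333% = 0.00808333.
Each month: B ← B·(1+r) − $569.00.
Month 1: interest $54.16; balance after payment $6,185.16.
Month 2: interest $50.00; balance after payment $5,666.16.
Month 3: interest $45.80; balance after payment $5,142.96.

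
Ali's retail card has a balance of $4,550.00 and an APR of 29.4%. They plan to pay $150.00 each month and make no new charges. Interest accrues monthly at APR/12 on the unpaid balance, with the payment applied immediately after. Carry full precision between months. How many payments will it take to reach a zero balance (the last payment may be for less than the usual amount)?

57 months

Monthly rate r = 29.4%/12 = 2.45% = 0.0245.
Recurrence: B ← B·(1+r) − $150.00.
Month 1: interest $111.47; balance after payment $4,511.48.
Month 2: interest $110.53; balance after payment $4,472.01.
Closed form: n = −ln(1 − rB₀/P)/ln(1+r) = −ln(0.25683)/ln(1.0245) ≈ 56.160, so the balance reaches zero during payment 57.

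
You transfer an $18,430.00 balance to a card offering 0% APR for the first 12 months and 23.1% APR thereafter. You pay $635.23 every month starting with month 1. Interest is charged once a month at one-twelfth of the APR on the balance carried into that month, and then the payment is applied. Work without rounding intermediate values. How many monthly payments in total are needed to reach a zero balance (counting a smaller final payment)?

Promo months 1–12 at r₀ = 0%/12 = 0; months 13+ at r₁ = 23.1%/12 = 0.01925.
After month 12 (no interest yet): B = $18,430.00 − 12·$635.23 = $10,807.24.
Then at r₁ with $635.23/mo: n₂ = −ln(1 − r₁·B/P)/ln(1+r₁) ≈ 20.81 → 21 more payments.

33 months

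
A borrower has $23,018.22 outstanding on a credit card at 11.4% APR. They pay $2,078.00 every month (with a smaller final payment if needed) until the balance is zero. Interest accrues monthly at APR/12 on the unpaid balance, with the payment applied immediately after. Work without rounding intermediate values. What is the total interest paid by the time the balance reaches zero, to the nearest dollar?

$1,421

Monthly rate r = 11.4%/12 = 0.95% = 0.0095.
Payoff takes n = ⌈−ln(1 − rB₀/P)/ln(1+r)⌉ = ⌈11.760⌉ = 12 payments; the last is $1,580.78.
Total paid = 11·$2,078.00 + $1,580.78 = $24,438.78.
Total interest = total paid − principal = $24,438.78 − $23,018.22 = $1,420.56.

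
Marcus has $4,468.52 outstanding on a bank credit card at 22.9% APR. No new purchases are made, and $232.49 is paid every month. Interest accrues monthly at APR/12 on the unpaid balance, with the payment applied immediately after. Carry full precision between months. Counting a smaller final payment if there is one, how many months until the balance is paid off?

Monthly rate r = 22.9%/12 = 1.90833% = 0.0190833.
Recurrence: B ← B·(1+r) − $232.49.
Month 1: interest $85.27; balance after payment $4,321.30.
Month 2: interest $82.46; balance after payment $4,171.28.
Closed form: n = −ln(1 − rB₀/P)/ln(1+r) = −ln(0.63321)/ln(1.01908) ≈ 24.173, so the balance reaches zero during payment 25.

25 payments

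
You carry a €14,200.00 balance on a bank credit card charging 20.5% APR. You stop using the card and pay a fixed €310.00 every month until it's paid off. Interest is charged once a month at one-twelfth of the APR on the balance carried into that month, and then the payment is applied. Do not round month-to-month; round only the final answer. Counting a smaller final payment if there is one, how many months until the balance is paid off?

Monthly rate r = 20.5%/12 = 1.70833% = 0.0170833.
Recurrence: B ← B·(1+r) − €310.00.
Month 1: interest €242.58; balance after payment €14,132.58.
Month 2: interest €241.43; balance after payment €14,064.01.
Closed form: n = −ln(1 − rB₀/P)/ln(1+r) = −ln(0.21747)/ln(1.01708) ≈ 90.069, so the balance reaches zero during payment 91.

91 payments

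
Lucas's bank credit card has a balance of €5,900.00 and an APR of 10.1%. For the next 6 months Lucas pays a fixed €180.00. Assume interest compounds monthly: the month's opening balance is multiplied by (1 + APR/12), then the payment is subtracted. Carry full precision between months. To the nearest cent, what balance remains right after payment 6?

€5,101.31

Monthly rate r = 10.1%/12 = 0.841667% = 0.00841667.
Each month: B ← B·(1+r) − €180.00.
Month 1: interest €49.66; balance after payment €5,769.66.
Month 2: interest €48.56; balance after payment €5,638.22.
Month 3: interest €47.46; balance after payment €5,505.67.
Month 4: interest €46.34; balance after payment €5,372.01.
Month 5: interest €45.21; balance after payment €5,237.23.
Month 6: interest €44.08; balance after payment €5,101.31.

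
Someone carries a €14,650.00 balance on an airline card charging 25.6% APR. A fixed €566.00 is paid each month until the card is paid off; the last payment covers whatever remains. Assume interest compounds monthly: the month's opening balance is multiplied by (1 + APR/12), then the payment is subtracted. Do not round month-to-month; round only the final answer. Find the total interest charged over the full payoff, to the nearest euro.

€6,891

Monthly rate r = 25.6%/12 = 2.13333% = 0.0213333.
Payoff takes n = ⌈−ln(1 − rB₀/P)/ln(1+r)⌉ = ⌈38.058⌉ = 39 payments; the last is €33.07.
Total paid = 38·€566.00 + €33.07 = €21,541.07.
Total interest = total paid − principal = €21,541.07 − €14,650.00 = €6,891.07.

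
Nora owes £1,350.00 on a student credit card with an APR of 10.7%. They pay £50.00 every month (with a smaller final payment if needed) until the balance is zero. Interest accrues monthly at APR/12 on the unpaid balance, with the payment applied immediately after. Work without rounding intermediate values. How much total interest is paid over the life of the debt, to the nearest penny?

Monthly rate r = 10.7%/12 = 0.891667% = 0.00891667.
Payoff takes n = ⌈−ln(1 − rB₀/P)/ln(1+r)⌉ = ⌈31.026⌉ = 32 payments; the last is £1.32.
Total paid = 31·£50.00 + £1.32 = £1,551.32.
Total interest = total paid − principal = £1,551.32 − £1,350.00 = £201.32.

£201.32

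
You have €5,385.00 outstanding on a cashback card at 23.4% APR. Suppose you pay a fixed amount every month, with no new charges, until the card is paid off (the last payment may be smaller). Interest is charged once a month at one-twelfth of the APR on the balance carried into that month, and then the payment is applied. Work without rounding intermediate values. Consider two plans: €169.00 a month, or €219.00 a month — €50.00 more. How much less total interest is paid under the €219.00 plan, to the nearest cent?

Monthly rate r = 23.4%/12 = 1.95% = 0.0195.
At €169.00/mo: n = ⌈−ln(1 − rB₀/P)/ln(1+r)⌉ = 51 payments (last €48.61); total interest = total paid − €5,385.00 = €3,113.61.
At €219.00/mo: 34 payments (last €177.60); total interest €2,019.60.
Interest saved = €3,113.61 − €2,019.60 = €1,094.01.

€1,094.01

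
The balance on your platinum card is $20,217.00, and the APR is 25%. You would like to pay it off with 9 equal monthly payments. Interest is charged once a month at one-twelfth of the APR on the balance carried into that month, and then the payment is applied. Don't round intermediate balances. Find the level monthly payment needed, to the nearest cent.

Monthly rate r = 25%/12 = 2.08333% = 0.0208333.
Level-payment amortization: P = B₀·r / (1 − (1+r)^(−n)) = 20217.00·0.0208333 / (1 − 1.02083^(−9)).
Denominator 1 − (1+r)^(−9) = 0.169372288.
P = 421.188 / 0.169372288 ≈ 2486.76.

$2,486.76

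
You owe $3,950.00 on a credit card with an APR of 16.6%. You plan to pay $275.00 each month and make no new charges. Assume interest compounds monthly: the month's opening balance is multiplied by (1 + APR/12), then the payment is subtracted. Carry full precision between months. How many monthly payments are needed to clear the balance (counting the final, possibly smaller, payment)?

17 payments

Monthly rate r = 16.6%/12 = 1.38333% = 0.0138333.
Recurrence: B ← B·(1+r) − $275.00.
Month 1: interest $54.64; balance after payment $3,729.64.
Month 2: interest $51.59; balance after payment $3,506.24.
Closed form: n = −ln(1 − rB₀/P)/ln(1+r) = −ln(0.8013)/ln(1.01383) ≈ 16.124, so the balance reaches zero during payment 17.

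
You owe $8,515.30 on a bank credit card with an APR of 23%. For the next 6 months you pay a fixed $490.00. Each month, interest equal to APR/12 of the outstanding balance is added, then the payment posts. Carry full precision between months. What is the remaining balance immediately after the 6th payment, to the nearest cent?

Monthly rate r = 23%/12 = 1.91667% = 0.0191667.
Each month: B ← B·(1+r) − $490.00.
Month 1: interest $163.21; balance after payment $8,188.51.
Month 2: interest $156.95; balance after payment $7,855.46.
Month 3: interest $150.56; balance after payment $7,516.02.
Month 4: interest $144.06; balance after payment $7,170.08.
Month 5: interest $137.43; balance after payment $6,817.50.
Month 6: interest $130.67; balance after payment $6,458.17.

$6,458.17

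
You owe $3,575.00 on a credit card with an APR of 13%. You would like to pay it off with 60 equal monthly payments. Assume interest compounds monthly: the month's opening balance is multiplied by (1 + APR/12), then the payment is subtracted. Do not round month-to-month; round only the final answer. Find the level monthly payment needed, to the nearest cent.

$81.34

Monthly rate r = 13%/12 = 1.08333% = 0.0108333.
Level-payment amortization: P = B₀·r / (1 − (1+r)^(−n)) = 3575.00·0.0108333 / (1 − 1.01083^(−60)).
Denominator 1 − (1+r)^(−60) = 0.476126162.
P = 38.7292 / 0.476126162 ≈ 81.34.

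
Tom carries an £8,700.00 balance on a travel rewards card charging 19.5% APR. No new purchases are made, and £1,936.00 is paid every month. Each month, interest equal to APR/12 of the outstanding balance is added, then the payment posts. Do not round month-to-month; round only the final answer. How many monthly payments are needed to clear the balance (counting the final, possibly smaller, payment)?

5 payments

Monthly rate r = 19.5%/12 = 1.625% = 0.01625.
Recurrence: B ← B·(1+r) − £1,936.00.
Month 1: interest £141.38; balance after payment £6,905.38.
Month 2: interest £112.21; balance after payment £5,081.59.
Month 3: interest £82.58; balance after payment £3,228.16.
Month 4: interest £52.46; balance after payment £1,344.62.
Month 5: interest £21.85; balance after payment £0.00.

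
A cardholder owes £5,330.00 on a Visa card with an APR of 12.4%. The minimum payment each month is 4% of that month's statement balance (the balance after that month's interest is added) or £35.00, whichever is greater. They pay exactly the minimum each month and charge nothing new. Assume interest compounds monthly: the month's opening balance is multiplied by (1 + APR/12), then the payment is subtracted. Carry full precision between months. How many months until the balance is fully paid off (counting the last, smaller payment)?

Monthly rate r = 12.4%/12 = 1.03333% = 0.0103333.
While 4% of the post-interest balance exceeds £35.00, each month B ← (B·(1+r))·(1 − 0.04), i.e. B shrinks by the factor (1+r)·0.96 = 0.96992.
This holds for months 1–60. Entering month 61 the balance is £852.87; 4% of the post-interest balance is now below £35.00, so the flat £35.00 minimum applies from here.
From month 61 a fixed £35.00 at rate r clears £852.87 in 29 more payments. Total: 60 + 29 = 89 months.

89 months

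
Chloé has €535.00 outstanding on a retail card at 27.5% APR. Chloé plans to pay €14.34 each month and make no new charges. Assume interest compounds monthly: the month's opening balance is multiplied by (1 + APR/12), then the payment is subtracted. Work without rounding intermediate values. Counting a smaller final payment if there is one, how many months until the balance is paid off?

86 payments

Monthly rate r = 27.5%/12 = 2.29167% = 0.0229167.
Recurrence: B ← B·(1+r) − €14.34.
Month 1: interest €12.26; balance after payment €532.92.
Month 2: interest €12.21; balance after payment €530.79.
Closed form: n = −ln(1 − rB₀/P)/ln(1+r) = −ln(0.14502)/ln(1.02292) ≈ 85.219, so the balance reaches zero during payment 86.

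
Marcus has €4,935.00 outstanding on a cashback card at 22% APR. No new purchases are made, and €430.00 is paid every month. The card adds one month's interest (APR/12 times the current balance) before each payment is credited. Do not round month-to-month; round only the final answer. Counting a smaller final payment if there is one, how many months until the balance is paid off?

Monthly rate r = 22%/12 = 1.83333% = 0.0183333.
Recurrence: B ← B·(1+r) − €430.00.
Month 1: interest €90.47; balance after payment €4,595.48.
Month 2: interest €84.25; balance after payment €4,249.73.
Closed form: n = −ln(1 − rB₀/P)/ln(1+r) = −ln(0.78959)/ln(1.01833) ≈ 13.003, so the balance reaches zero during payment 14.

14 months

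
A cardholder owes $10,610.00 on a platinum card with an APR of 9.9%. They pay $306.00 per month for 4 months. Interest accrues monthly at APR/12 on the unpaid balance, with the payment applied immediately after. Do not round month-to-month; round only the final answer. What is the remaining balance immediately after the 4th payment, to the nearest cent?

Monthly rate r = 9.9%/12 = 0.825% = 0.00825.
Each month: B ← B·(1+r) − $306.00.
Month 1: interest $87.53; balance after payment $10,391.53.
Month 2: interest $85.73; balance after payment $10,171.26.
Month 3: interest $83.91; balance after payment $9,949.18.
Month 4: interest $82.08; balance after payment $9,725.26.

$9,725.26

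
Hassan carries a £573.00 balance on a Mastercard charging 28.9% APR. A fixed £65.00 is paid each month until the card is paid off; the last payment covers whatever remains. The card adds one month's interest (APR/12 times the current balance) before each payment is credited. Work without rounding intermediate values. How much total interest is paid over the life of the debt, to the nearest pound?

£79

Monthly rate r = 28.9%/12 = 2.40833% = 0.0240833.
Payoff takes n = ⌈−ln(1 − rB₀/P)/ln(1+r)⌉ = ⌈10.028⌉ = 11 payments; the last is £1.83.
Total paid = 10·£65.00 + £1.83 = £651.83.
Total interest = total paid − principal = £651.83 − £573.00 = £78.83.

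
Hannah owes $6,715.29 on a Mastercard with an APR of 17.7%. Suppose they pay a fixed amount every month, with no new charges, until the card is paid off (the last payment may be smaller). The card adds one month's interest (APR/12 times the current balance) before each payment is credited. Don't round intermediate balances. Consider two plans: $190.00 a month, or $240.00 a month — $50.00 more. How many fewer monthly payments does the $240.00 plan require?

Monthly rate r = 17.7%/12 = 1.475% = 0.01475.
At $190.00/mo: n = ⌈−ln(1 − rB₀/P)/ln(1+r)⌉ = 51 payments (last $60.07); total interest = total paid − $6,715.29 = $2,844.78.
At $240.00/mo: 37 payments (last $84.25); total interest $2,008.96.
Payments saved = 51 − 37 = 14.

14 fewer payments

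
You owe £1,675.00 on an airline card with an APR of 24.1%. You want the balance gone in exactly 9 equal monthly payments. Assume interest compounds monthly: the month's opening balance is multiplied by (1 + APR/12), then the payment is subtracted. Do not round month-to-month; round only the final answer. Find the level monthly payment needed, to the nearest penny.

£205.29

Monthly rate r = 24.1%/12 = 2.00833% = 0.0200833.
Level-payment amortization: P = B₀·r / (1 − (1+r)^(−n)) = 1675.00·0.0200833 / (1 − 1.02008^(−9)).
Denominator 1 − (1+r)^(−9) = 0.163859744.
P = 33.6396 / 0.163859744 ≈ 205.29.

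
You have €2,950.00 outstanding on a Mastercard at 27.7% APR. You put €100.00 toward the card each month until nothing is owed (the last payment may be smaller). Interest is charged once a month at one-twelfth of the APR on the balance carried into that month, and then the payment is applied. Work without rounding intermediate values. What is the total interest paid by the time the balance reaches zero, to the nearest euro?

€2,056

Monthly rate r = 27.7%/12 = 2.30833% = 0.0230833.
Payoff takes n = ⌈−ln(1 − rB₀/P)/ln(1+r)⌉ = ⌈50.061⌉ = 51 payments; the last is €6.14.
Total paid = 50·€100.00 + €6.14 = €5,006.14.
Total interest = total paid − principal = €5,006.14 − €2,950.00 = €2,056.14.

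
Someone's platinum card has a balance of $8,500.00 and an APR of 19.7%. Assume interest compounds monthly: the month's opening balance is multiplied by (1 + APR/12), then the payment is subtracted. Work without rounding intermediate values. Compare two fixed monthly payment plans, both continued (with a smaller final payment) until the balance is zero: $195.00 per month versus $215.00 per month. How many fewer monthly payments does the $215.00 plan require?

13 fewer payments

Monthly rate r = 19.7%/12 = 1.64167% = 0.0164167.
At $195.00/mo: n = ⌈−ln(1 − rB₀/P)/ln(1+r)⌉ = 78 payments (last $42.76); total interest = total paid − $8,500.00 = $6,557.76.
At $215.00/mo: 65 payments (last $65.35); total interest $5,325.35.
Payments saved = 78 − 65 = 13.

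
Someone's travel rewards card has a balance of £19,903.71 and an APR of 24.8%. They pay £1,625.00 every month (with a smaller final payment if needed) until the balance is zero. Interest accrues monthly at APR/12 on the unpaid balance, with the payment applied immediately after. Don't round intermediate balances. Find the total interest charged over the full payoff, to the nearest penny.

£3,285.35

Monthly rate r = 24.8%/12 = 2.06667% = 0.0206667.
Payoff takes n = ⌈−ln(1 − rB₀/P)/ln(1+r)⌉ = ⌈14.268⌉ = 15 payments; the last is £439.06.
Total paid = 14·£1,625.00 + £439.06 = £23,189.06.
Total interest = total paid − principal = £23,189.06 − £19,903.71 = £3,285.35.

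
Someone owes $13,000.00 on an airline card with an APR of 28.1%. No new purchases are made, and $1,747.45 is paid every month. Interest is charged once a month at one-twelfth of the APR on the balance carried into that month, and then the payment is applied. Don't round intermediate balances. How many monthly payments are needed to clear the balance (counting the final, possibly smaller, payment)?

9 payments

Monthly rate r = 28.1%/12 = 2.34167% = 0.0234167.
Recurrence: B ← B·(1+r) − $1,747.45.
Month 1: interest $304.42; balance after payment $11,556.97.
Month 2: interest $270.63; balance after payment $10,080.14.
Closed form: n = −ln(1 − rB₀/P)/ln(1+r) = −ln(0.82579)/ln(1.02342) ≈ 8.269, so the balance reaches zero during payment 9.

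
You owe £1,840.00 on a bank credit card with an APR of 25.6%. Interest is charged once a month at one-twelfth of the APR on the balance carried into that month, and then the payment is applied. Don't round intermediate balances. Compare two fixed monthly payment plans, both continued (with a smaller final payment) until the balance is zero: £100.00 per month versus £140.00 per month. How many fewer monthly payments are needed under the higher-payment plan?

8 fewer payments

Monthly rate r = 25.6%/12 = 2.13333% = 0.0213333.
At £100.00/mo: n = ⌈−ln(1 − rB₀/P)/ln(1+r)⌉ = 24 payments (last £61.61); total interest = total paid − £1,840.00 = £521.61.
At £140.00/mo: 16 payments (last £82.59); total interest £342.59.
Payments saved = 24 − 16 = 8.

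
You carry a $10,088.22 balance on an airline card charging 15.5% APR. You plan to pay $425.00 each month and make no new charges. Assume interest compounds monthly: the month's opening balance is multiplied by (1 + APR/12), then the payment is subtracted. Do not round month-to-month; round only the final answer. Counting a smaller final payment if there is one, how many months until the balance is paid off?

Monthly rate r = 15.5%/12 = 1.29167% = 0.0129167.
Recurrence: B ← B·(1+r) − $425.00.
Month 1: interest $130.31; balance after payment $9,793.53.
Month 2: interest $126.50; balance after payment $9,495.03.
Closed form: n = −ln(1 − rB₀/P)/ln(1+r) = −ln(0.6934)/ln(1.01292) ≈ 28.530, so the balance reaches zero during payment 29.

29 months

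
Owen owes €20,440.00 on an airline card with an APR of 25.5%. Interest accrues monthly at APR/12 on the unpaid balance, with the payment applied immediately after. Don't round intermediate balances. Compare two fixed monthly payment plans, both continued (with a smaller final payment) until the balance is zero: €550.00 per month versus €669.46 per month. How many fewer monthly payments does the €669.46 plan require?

Monthly rate r = 25.5%/12 = 2.125% = 0.02125.
At €550.00/mo: n = ⌈−ln(1 − rB₀/P)/ln(1+r)⌉ = 75 payments (last €87.73); total interest = total paid − €20,440.00 = €20,347.73.
At €669.46/mo: 50 payments (last €513.11); total interest €12,876.65.
Payments saved = 75 − 50 = 25.

25 fewer payments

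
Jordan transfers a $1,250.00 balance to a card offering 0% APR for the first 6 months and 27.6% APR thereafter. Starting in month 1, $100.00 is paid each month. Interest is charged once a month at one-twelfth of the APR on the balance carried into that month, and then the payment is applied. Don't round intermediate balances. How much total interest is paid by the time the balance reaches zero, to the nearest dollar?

$62

Promo months 1–6 at r₀ = 0%/12 = 0; months 7+ at r₁ = 27.6%/12 = 0.023.
After month 6 (no interest yet): B = $1,250.00 − 6·$100.00 = $650.00.
Then at r₁ with $100.00/mo: n₂ = −ln(1 − r₁·B/P)/ln(1+r₁) ≈ 7.12 → 8 more payments.
Total paid = 13·$100.00 + $12.23 = $1,312.23; interest = $1,312.23 − $1,250.00 = $62.23.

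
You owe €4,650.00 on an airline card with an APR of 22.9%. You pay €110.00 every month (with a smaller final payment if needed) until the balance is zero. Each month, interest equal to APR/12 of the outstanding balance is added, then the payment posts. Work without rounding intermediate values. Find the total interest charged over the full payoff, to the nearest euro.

Monthly rate r = 22.9%/12 = 1.90833% = 0.0190833.
Payoff takes n = ⌈−ln(1 − rB₀/P)/ln(1+r)⌉ = ⌈86.943⌉ = 87 payments; the last is €103.82.
Total paid = 86·€110.00 + €103.82 = €9,563.82.
Total interest = total paid − principal = €9,563.82 − €4,650.00 = €4,913.82.

€4,914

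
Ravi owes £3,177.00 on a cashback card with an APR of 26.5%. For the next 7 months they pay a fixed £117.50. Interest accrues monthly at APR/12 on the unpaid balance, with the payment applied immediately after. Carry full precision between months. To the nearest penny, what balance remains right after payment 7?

Monthly rate r = 26.5%/12 = 2.20833% = 0.0220833.
Each month: B ← B·(1+r) − £117.50.
Month 1: interest £70.16; balance after payment £3,129.66.
Month 2: interest £69.11; balance after payment £3,081.27.
Month 3: interest £68.04; balance after payment £3,031.82.
Month 4: interest £66.95; balance after payment £2,981.27.
Month 5: interest £65.84; balance after payment £2,929.61.
Month 6: interest £64.70; balance after payment £2,876.80.
Month 7: interest £63.53; balance after payment £2,822.83.

£2,822.83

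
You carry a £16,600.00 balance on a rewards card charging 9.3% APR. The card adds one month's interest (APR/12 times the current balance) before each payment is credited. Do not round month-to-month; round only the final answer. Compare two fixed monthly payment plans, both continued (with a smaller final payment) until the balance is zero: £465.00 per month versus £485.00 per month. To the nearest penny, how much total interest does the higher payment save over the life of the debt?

Monthly rate r = 9.3%/12 = 0.775% = 0.00775.
At £465.00/mo: n = ⌈−ln(1 − rB₀/P)/ln(1+r)⌉ = 42 payments (last £443.39); total interest = total paid − £16,600.00 = £2,908.39.
At £485.00/mo: 40 payments (last £449.35); total interest £2,764.35.
Interest saved = £2,908.39 − £2,764.35 = £144.04.

£144.04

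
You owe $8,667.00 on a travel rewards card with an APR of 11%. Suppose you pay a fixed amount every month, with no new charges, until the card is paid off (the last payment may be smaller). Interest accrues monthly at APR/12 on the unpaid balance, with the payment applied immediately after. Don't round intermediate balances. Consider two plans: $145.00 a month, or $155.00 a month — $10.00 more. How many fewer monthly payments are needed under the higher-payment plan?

Monthly rate r = 11%/12 = 0.916667% = 0.00916667.
At $145.00/mo: n = ⌈−ln(1 − rB₀/P)/ln(1+r)⌉ = 88 payments (last $0.25); total interest = total paid − $8,667.00 = $3,948.25.
At $155.00/mo: 79 payments (last $116.57); total interest $3,539.57.
Payments saved = 88 − 79 = 9.

9 fewer payments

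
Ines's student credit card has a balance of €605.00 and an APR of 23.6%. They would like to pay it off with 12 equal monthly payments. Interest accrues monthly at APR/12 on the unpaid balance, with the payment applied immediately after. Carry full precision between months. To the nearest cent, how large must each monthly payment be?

Monthly rate r = 23.6%/12 = 1.96667% = 0.0196667.
Level-payment amortization: P = B₀·r / (1 − (1+r)^(−n)) = 605.00·0.0196667 / (1 − 1.01967^(−12)).
Denominator 1 − (1+r)^(−12) = 0.208408116.
P = 11.8983 / 0.208408116 ≈ 57.09.

€57.09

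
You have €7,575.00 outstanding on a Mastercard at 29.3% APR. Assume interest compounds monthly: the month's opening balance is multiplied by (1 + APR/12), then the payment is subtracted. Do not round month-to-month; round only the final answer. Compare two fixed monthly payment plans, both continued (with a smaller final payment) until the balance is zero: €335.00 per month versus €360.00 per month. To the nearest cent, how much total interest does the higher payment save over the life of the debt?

€393.76

Monthly rate r = 29.3%/12 = 2.44167% = 0.0244167.
At €335.00/mo: n = ⌈−ln(1 − rB₀/P)/ln(1+r)⌉ = 34 payments (last €99.90); total interest = total paid − €7,575.00 = €3,579.90.
At €360.00/mo: 30 payments (last €321.14); total interest €3,186.14.
Interest saved = €3,579.90 − €3,186.14 = €393.76.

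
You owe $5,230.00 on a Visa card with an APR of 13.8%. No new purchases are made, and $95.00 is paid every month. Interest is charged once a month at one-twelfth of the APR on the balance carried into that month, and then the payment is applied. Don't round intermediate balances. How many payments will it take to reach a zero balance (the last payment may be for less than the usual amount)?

Monthly rate r = 13.8%/12 = 1.15% = 0.0115.
Recurrence: B ← B·(1+r) − $95.00.
Month 1: interest $60.14; balance after payment $5,195.15.
Month 2: interest $59.74; balance after payment $5,159.89.
Closed form: n = −ln(1 − rB₀/P)/ln(1+r) = −ln(0.36689)/ln(1.0115) ≈ 87.690, so the balance reaches zero during payment 88.

88 payments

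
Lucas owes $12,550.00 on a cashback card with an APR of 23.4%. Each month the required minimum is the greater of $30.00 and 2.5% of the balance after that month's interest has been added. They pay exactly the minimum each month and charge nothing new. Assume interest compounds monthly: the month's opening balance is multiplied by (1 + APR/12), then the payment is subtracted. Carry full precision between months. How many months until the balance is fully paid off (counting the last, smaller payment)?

Monthly rate r = 23.4%/12 = 1.95% = 0.0195.
While 2.5% of the post-interest balance exceeds $30.00, each month B ← (B·(1+r))·(1 − 0.025), i.e. B shrinks by the factor (1+r)·0.975 = 0.99401.
This holds for months 1–395. Entering month 396 the balance is $1,170.64; 2.5% of the post-interest balance is now below $30.00, so the flat $30.00 minimum applies from here.
From month 396 a fixed $30.00 at rate r clears $1,170.64 in 75 more payments. Total: 395 + 75 = 470 months.

470 months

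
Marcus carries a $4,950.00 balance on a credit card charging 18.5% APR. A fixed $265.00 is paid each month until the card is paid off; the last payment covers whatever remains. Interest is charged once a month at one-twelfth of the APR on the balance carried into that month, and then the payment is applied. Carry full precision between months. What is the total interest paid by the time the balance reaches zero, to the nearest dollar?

Monthly rate r = 18.5%/12 = 1.54167% = 0.0154167.
Payoff takes n = ⌈−ln(1 − rB₀/P)/ln(1+r)⌉ = ⌈22.200⌉ = 23 payments; the last is $53.31.
Total paid = 22·$265.00 + $53.31 = $5,883.31.
Total interest = total paid − principal = $5,883.31 − $4,950.00 = $933.31.

$933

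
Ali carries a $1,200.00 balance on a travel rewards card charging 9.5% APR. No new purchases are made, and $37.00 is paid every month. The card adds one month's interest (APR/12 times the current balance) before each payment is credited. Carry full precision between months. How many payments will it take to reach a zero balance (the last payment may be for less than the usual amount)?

38 payments

Monthly rate r = 9.5%/12 = 0.791667% = 0.00791667.
Recurrence: B ← B·(1+r) − $37.00.
Month 1: interest $9.50; balance after payment $1,172.50.
Month 2: interest $9.28; balance after payment $1,144.78.
Closed form: n = −ln(1 − rB₀/P)/ln(1+r) = −ln(0.74324)/ln(1.00792) ≈ 37.630, so the balance reaches zero during payment 38.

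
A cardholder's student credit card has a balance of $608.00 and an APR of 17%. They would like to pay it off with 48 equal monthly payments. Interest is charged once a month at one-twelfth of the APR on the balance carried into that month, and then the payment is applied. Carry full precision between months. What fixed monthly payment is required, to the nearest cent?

Monthly rate r = 17%/12 = 1.41667% = 0.0141667.
Level-payment amortization: P = B₀·r / (1 − (1+r)^(−n)) = 608.00·0.0141667 / (1 − 1.01417^(−48)).
Denominator 1 − (1+r)^(−48) = 0.49095983.
P = 8.61333 / 0.49095983 ≈ 17.54.

$17.54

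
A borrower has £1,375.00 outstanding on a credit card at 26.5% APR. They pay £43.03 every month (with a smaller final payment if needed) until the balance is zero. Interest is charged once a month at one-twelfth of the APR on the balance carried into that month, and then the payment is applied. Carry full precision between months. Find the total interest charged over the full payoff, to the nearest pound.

Monthly rate r = 26.5%/12 = 2.20833% = 0.0220833.
Payoff takes n = ⌈−ln(1 − rB₀/P)/ln(1+r)⌉ = ⌈55.991⌉ = 56 payments; the last is £42.67.
Total paid = 55·£43.03 + £42.67 = £2,409.32.
Total interest = total paid − principal = £2,409.32 − £1,375.00 = £1,034.32.

£1,034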